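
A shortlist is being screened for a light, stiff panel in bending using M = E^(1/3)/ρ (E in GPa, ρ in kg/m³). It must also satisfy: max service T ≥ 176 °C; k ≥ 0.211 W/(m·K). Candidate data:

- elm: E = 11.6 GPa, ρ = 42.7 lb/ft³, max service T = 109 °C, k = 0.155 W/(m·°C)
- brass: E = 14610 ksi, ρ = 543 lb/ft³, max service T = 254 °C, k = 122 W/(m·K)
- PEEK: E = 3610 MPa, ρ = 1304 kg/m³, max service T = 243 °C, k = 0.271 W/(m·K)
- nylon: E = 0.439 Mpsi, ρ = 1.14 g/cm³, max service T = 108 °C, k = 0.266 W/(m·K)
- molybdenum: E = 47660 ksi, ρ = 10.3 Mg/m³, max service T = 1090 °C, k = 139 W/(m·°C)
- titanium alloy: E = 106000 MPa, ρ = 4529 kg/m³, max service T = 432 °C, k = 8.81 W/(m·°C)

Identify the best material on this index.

Screen on constraints: max service T ≥ 176 °C; k ≥ 0.211 W/(m·K). Survivors: brass, PEEK, molybdenum, titanium alloy.
Normalizing units and computing the index:
  brass: E = 100.7 GPa, ρ = 8698 kg/m³
  PEEK: E = 3.610 GPa, ρ = 1304 kg/m³
  molybdenum: E = 328.6 GPa, ρ = 10300 kg/m³
  titanium alloy: E = 106.0 GPa, ρ = 4529 kg/m³
  PEEK: M = 1.18×10⁻³
  titanium alloy: M = 1.04×10⁻³
  molybdenum: M = 0.670×10⁻³
  brass: M = 0.535×10⁻³
The maximum is for PEEK.

PEEK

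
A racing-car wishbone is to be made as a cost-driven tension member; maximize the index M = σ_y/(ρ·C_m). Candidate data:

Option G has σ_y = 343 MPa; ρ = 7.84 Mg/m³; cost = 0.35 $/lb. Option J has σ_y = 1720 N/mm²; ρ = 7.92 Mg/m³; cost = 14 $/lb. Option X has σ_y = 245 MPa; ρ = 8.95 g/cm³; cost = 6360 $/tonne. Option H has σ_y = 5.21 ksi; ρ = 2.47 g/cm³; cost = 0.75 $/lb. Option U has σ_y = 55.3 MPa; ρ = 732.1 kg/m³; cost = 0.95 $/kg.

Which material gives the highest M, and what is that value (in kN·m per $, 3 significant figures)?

option U, M = 79.5 kN·m per $

Normalizing units and computing the index:
  option G: σ_y = 343.0 MPa, ρ = 7840 kg/m³, cost = 0.7716 $/kg
  option J: σ_y = 1720 MPa, ρ = 7920 kg/m³, cost = 30.86 $/kg
  option X: σ_y = 245.0 MPa, ρ = 8950 kg/m³, cost = 6.360 $/kg
  option H: σ_y = 35.92 MPa, ρ = 2470 kg/m³, cost = 1.653 $/kg
  option U: σ_y = 55.30 MPa, ρ = 732.1 kg/m³, cost = 0.9500 $/kg
  option U: M = 79.5 kN·m per $
  option G: M = 56.7 kN·m per $
  option H: M = 8.80 kN·m per $
  option J: M = 7.04 kN·m per $
  option X: M = 4.30 kN·m per $
The maximum is for option U.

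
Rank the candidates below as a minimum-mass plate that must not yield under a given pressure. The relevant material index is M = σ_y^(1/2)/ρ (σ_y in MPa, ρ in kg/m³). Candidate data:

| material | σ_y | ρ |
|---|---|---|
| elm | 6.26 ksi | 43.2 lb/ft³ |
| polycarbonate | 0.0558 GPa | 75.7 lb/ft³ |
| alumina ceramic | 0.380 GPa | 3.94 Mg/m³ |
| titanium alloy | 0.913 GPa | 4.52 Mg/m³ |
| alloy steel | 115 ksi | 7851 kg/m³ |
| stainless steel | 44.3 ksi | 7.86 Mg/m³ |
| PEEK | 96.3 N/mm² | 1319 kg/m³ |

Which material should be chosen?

After converting to SI:
  elm: σ_y = 43.16 MPa, ρ = 692.0 kg/m³
  polycarbonate: σ_y = 55.80 MPa, ρ = 1213 kg/m³
  alumina ceramic: σ_y = 380.0 MPa, ρ = 3940 kg/m³
  titanium alloy: σ_y = 913.0 MPa, ρ = 4520 kg/m³
  alloy steel: σ_y = 792.9 MPa, ρ = 7851 kg/m³
  stainless steel: σ_y = 305.4 MPa, ρ = 7860 kg/m³
  PEEK: σ_y = 96.30 MPa, ρ = 1319 kg/m³
  elm: M = 9.49×10⁻³
  PEEK: M = 7.44×10⁻³
  titanium alloy: M = 6.68×10⁻³
  polycarbonate: M = 6.16×10⁻³
  alumina ceramic: M = 4.95×10⁻³
  alloy steel: M = 3.59×10⁻³
  stainless steel: M = 2.22×10⁻³
The maximum is for elm.

elm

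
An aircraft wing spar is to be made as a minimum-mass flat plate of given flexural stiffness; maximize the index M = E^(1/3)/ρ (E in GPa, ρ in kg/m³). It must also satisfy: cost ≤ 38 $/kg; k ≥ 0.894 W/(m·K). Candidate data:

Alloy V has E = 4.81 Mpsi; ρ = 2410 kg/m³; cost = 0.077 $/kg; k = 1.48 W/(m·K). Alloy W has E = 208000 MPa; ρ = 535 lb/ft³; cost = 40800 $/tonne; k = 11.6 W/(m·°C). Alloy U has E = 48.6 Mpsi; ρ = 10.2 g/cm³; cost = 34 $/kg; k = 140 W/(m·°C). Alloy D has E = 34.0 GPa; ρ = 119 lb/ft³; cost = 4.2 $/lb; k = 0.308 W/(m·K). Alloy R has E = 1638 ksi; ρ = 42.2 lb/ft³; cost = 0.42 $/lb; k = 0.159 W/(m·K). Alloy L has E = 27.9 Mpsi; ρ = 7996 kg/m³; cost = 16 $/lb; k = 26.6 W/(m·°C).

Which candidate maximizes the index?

Screen on constraints: cost ≤ 38 $/kg; k ≥ 0.894 W/(m·K). Survivors: alloy V, alloy U, alloy L.
After converting to SI:
  alloy V: E = 33.16 GPa, ρ = 2410 kg/m³
  alloy U: E = 335.1 GPa, ρ = 10200 kg/m³
  alloy L: E = 192.4 GPa, ρ = 7996 kg/m³
  alloy V: M = 1.33×10⁻³
  alloy L: M = 0.722×10⁻³
  alloy U: M = 0.681×10⁻³
The maximum is for alloy V.

alloy V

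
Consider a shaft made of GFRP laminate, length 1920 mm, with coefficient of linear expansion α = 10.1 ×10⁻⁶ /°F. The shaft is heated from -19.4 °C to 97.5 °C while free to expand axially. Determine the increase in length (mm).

4.08 mm

Convert α: 10.1×10⁻⁶/°F × (9/5) = 18.2×10⁻⁶/K.
ΔT = 97.5 − (-19.4) = 116.9 K.
ΔL = α·L₀·ΔT = 18.2×10⁻⁶ × 1920 mm × 116.9 K = 4.08 mm.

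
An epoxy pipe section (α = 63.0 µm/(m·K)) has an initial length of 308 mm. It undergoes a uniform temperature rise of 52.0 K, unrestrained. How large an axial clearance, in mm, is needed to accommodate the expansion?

ΔL = α·L₀·ΔT = 63.0×10⁻⁶ × 308 mm × 52.00 K = 1.01 mm.

1.01 mm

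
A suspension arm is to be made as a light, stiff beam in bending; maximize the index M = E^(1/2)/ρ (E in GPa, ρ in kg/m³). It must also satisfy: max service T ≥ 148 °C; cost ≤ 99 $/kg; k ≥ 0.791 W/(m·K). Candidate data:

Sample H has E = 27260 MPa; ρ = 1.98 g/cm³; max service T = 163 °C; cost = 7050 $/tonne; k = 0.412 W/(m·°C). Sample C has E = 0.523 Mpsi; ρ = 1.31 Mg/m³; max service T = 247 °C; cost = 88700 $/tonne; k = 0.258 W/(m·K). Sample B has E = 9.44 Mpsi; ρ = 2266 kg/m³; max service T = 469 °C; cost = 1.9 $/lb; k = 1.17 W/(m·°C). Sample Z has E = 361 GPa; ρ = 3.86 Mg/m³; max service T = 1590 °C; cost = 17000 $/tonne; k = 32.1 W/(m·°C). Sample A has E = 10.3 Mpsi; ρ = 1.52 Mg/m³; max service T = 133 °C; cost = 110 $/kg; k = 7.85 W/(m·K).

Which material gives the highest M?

sample Z

Screen on constraints: max service T ≥ 148 °C; cost ≤ 99 $/kg; k ≥ 0.791 W/(m·K). Survivors: sample B, sample Z.
Putting every candidate on a common basis:
  sample B: E = 65.09 GPa, ρ = 2266 kg/m³
  sample Z: E = 361.0 GPa, ρ = 3860 kg/m³
  sample Z: M = 4.92×10⁻³
  sample B: M = 3.56×10⁻³
The maximum is for sample Z.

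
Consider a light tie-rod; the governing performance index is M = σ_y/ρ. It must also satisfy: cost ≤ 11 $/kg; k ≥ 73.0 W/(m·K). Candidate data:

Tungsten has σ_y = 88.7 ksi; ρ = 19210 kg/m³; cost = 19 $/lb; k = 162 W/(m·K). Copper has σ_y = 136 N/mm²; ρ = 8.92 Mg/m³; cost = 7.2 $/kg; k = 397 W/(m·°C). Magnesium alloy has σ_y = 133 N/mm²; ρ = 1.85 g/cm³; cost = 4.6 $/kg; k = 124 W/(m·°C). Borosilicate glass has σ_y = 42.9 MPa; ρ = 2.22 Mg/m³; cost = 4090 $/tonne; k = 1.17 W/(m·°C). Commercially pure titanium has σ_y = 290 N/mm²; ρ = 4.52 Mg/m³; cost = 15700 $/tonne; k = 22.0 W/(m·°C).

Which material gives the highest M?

Screen on constraints: cost ≤ 11 $/kg; k ≥ 73.0 W/(m·K). Survivors: copper, magnesium alloy.
Putting every candidate on a common basis:
  copper: σ_y = 136.0 MPa, ρ = 8920 kg/m³
  magnesium alloy: σ_y = 133.0 MPa, ρ = 1850 kg/m³
  magnesium alloy: M = 71.9 kN·m/kg
  copper: M = 15.2 kN·m/kg
Magnesium alloy ranks first.

magnesium alloy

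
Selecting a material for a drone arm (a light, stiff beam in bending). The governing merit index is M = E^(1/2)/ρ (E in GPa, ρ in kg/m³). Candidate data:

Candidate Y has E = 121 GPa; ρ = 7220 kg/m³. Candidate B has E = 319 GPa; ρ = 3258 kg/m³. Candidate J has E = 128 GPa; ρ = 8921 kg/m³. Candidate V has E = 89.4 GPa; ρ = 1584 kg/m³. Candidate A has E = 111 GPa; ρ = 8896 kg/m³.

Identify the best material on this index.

Evaluate M for each candidate:
  candidate V: M = 5.97×10⁻³
  candidate B: M = 5.48×10⁻³
  candidate Y: M = 1.52×10⁻³
  candidate J: M = 1.27×10⁻³
  candidate A: M = 1.18×10⁻³
Candidate V has the largest M.

candidate V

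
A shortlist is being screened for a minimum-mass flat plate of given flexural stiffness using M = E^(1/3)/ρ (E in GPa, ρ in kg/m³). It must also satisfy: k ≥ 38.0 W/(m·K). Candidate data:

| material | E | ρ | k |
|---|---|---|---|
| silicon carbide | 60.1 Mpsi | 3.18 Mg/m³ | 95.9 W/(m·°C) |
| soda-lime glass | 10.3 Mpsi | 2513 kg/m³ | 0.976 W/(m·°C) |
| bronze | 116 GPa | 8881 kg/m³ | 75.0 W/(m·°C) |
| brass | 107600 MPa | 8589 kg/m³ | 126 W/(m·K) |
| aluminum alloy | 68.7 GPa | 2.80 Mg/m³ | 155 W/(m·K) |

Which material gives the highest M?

Screen on constraints: k ≥ 38.0 W/(m·K). Survivors: silicon carbide, bronze, brass, aluminum alloy.
Putting every candidate on a common basis:
  silicon carbide: E = 414.4 GPa, ρ = 3180 kg/m³
  bronze: E = 116.0 GPa, ρ = 8881 kg/m³
  brass: E = 107.6 GPa, ρ = 8589 kg/m³
  aluminum alloy: E = 68.70 GPa, ρ = 2800 kg/m³
  silicon carbide: M = 2.34×10⁻³
  aluminum alloy: M = 1.46×10⁻³
  brass: M = 0.554×10⁻³
  bronze: M = 0.549×10⁻³
The maximum is for silicon carbide.

silicon carbide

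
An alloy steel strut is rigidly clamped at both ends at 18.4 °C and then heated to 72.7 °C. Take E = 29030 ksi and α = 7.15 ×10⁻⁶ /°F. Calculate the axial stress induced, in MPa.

E = 29030 ksi = 200.2 GPa.
α = 7.15×10⁻⁶/°F × 9/5 = 12.9×10⁻⁶/K.
ΔT = 54.30 K. Constrained thermal stress σ = E·α·ΔT = 200.2×10³ MPa × 12.9×10⁻⁶ × 54.30 = 140 MPa (compressive).

140 MPa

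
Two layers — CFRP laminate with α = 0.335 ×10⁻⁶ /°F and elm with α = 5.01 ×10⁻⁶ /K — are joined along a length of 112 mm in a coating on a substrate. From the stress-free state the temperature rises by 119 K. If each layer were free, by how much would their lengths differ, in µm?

58.7 µm

CFRP laminate: α = 0.335×10⁻⁶/°F × 9/5 = 0.603×10⁻⁶/K.
Δα = |0.603 − 5.01|×10⁻⁶/K = 4.41×10⁻⁶/K.
ΔL_mismatch = Δα·L·ΔT = 4.41×10⁻⁶ × 112.0 mm × 119.0 K = 58.7 µm.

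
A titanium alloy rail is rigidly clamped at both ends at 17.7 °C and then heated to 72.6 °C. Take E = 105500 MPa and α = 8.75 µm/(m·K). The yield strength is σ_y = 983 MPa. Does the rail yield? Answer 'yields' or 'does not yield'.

does not yield

E = 105500 MPa = 105.5 GPa.
ΔT = 54.90 K. Constrained thermal stress σ = E·α·ΔT = 105.5×10³ MPa × 8.75×10⁻⁶ × 54.90 = 50.7 MPa (compressive).
Compare to σ_y = 983 MPa: σ < σ_y, so it does not yield.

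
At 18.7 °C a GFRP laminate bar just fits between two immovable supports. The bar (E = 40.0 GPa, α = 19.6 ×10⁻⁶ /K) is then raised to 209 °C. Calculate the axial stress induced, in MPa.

149 MPa

ΔT = 190.3 K. Constrained thermal stress σ = E·α·ΔT = 40.00×10³ MPa × 19.6×10⁻⁶ × 190.3 = 149 MPa (compressive).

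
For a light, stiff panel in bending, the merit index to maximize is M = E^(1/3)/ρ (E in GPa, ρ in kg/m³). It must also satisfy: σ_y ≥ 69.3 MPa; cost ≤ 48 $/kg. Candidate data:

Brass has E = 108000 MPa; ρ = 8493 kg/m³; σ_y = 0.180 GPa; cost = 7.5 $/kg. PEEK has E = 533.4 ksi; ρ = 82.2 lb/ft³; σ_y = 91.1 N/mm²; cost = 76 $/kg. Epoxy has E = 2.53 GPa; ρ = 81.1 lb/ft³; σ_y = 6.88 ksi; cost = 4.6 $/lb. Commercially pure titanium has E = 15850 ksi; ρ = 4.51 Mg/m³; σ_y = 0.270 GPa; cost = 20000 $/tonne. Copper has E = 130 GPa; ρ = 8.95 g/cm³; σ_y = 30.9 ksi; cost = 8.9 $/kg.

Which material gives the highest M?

commercially pure titanium

Screen on constraints: σ_y ≥ 69.3 MPa; cost ≤ 48 $/kg. Survivors: brass, commercially pure titanium, copper.
Normalizing units and computing the index:
  brass: E = 108.0 GPa, ρ = 8493 kg/m³
  commercially pure titanium: E = 109.3 GPa, ρ = 4510 kg/m³
  copper: E = 130.0 GPa, ρ = 8950 kg/m³
  commercially pure titanium: M = 1.06×10⁻³
  copper: M = 0.566×10⁻³
  brass: M = 0.561×10⁻³
Commercially pure titanium has the largest M.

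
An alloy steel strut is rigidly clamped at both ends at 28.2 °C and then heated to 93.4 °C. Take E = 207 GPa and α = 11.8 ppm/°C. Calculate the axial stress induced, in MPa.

ΔT = 65.20 K. Constrained thermal stress σ = E·α·ΔT = 207.0×10³ MPa × 11.8×10⁻⁶ × 65.20 = 159 MPa (compressive).

159 MPa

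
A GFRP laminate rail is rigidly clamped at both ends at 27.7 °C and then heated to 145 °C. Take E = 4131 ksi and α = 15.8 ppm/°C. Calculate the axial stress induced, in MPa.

52.8 MPa

E = 4131 ksi = 28.48 GPa.
ΔT = 117.3 K. Constrained thermal stress σ = E·α·ΔT = 28.48×10³ MPa × 15.8×10⁻⁶ × 117.3 = 52.8 MPa (compressive).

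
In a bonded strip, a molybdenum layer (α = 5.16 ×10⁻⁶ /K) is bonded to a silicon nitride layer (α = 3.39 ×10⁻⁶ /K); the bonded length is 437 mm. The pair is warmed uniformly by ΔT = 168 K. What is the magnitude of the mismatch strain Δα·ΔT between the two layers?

Δα = |5.16 − 3.39|×10⁻⁶/K = 1.77×10⁻⁶/K.
Mismatch strain = Δα·ΔT = 1.77×10⁻⁶ × 168.0 = 2.97×10⁻⁴.

2.97×10⁻⁴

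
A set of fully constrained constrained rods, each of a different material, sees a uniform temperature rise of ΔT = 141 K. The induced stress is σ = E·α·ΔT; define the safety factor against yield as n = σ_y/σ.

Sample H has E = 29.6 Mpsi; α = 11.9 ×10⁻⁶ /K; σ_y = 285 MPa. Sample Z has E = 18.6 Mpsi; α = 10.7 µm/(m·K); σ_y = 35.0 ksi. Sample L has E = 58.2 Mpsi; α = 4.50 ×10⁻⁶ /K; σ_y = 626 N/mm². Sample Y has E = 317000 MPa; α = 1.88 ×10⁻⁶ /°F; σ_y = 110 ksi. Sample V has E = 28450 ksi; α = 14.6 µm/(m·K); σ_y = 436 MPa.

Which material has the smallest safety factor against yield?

With everything in SI (GPa, ×10⁻⁶/K, MPa):
  sample H: E = 204.1, α = 11.9, σ_y = 285.0 → σ = 342 MPa, n = 0.832
  sample Z: E = 128.2, α = 10.7, σ_y = 241.3 → σ = 193 MPa, n = 1.25
  sample L: E = 401.3, α = 4.50, σ_y = 626.0 → σ = 255 MPa, n = 2.46
  sample Y: E = 317.0, α = 3.38, σ_y = 758.4 → σ = 151 MPa, n = 5.01
  sample V: E = 196.2, α = 14.6, σ_y = 436.0 → σ = 404 MPa, n = 1.08
Smallest n: sample H with n = 0.832.

sample H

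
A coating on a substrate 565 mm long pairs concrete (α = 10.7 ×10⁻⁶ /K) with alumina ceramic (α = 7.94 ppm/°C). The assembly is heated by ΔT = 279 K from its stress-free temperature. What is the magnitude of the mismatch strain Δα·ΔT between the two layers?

Δα = |10.7 − 7.94|×10⁻⁶/K = 2.76×10⁻⁶/K.
Mismatch strain = Δα·ΔT = 2.76×10⁻⁶ × 279.0 = 7.70×10⁻⁴.

7.70×10⁻⁴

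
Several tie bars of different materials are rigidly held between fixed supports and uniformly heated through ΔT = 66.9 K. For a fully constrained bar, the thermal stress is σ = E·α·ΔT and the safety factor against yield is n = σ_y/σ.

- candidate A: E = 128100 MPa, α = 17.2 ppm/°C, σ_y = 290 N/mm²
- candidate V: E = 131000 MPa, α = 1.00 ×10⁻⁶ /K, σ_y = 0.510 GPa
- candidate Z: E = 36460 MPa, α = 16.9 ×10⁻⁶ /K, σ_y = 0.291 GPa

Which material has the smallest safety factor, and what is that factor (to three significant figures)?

candidate A, n = 1.97

Per material, after unit conversion:
  candidate A: E = 128.1, α = 17.2, σ_y = 290.0 → σ = 147 MPa, n = 1.97
  candidate V: E = 131.0, α = 1.00, σ_y = 510.0 → σ = 8.76 MPa, n = 58.2
  candidate Z: E = 36.46, α = 16.9, σ_y = 291.0 → σ = 41.2 MPa, n = 7.06
The minimum is candidate A at n = 1.97.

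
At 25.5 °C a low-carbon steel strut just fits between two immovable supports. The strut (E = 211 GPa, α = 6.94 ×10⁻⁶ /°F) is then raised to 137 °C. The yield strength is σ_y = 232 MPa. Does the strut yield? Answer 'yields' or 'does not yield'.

yields

α = 6.94×10⁻⁶/°F × 9/5 = 12.5×10⁻⁶/K.
ΔT = 111.5 K. Constrained thermal stress σ = E·α·ΔT = 211.0×10³ MPa × 12.5×10⁻⁶ × 111.5 = 294 MPa (compressive).
Compare to σ_y = 232 MPa: σ ≥ σ_y, so it yields.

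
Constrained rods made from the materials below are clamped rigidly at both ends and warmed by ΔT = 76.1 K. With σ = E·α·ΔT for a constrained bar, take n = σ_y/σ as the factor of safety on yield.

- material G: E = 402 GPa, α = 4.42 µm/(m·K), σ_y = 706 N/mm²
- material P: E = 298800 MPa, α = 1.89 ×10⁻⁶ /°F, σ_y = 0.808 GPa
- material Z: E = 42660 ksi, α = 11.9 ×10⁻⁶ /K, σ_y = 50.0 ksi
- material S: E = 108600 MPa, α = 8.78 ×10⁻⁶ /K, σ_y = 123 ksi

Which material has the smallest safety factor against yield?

Converting E to GPa, α to ×10⁻⁶/K, σ_y to MPa, then σ and n for each:
  material G: E = 402.0, α = 4.42, σ_y = 706.0 → σ = 135 MPa, n = 5.22
  material P: E = 298.8, α = 3.40, σ_y = 808.0 → σ = 77.4 MPa, n = 10.4
  material Z: E = 294.1, α = 11.9, σ_y = 344.7 → σ = 266 MPa, n = 1.29
  material S: E = 108.6, α = 8.78, σ_y = 848.1 → σ = 72.6 MPa, n = 11.7
Smallest n: material Z with n = 1.29.

material Z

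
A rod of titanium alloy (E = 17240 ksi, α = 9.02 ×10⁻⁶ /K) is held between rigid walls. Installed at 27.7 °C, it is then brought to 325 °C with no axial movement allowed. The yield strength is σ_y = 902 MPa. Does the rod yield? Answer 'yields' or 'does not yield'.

E = 17240 ksi = 118.9 GPa.
ΔT = 297.3 K. Constrained thermal stress σ = E·α·ΔT = 118.9×10³ MPa × 9.02×10⁻⁶ × 297.3 = 319 MPa (compressive).
Compare to σ_y = 902 MPa: σ < σ_y, so it does not yield.

does not yield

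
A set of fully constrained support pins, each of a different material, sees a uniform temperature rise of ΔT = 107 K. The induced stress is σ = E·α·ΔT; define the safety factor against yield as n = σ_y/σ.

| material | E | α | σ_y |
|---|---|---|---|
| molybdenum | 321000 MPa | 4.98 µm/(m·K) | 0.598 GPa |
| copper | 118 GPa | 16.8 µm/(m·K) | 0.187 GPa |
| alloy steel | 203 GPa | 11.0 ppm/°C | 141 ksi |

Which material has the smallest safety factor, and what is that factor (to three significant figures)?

copper, n = 0.882

In consistent units (E in GPa, α in ×10⁻⁶/K, σ_y in MPa):
  molybdenum: E = 321.0, α = 4.98, σ_y = 598.0 → σ = 171 MPa, n = 3.50
  copper: E = 118.0, α = 16.8, σ_y = 187.0 → σ = 212 MPa, n = 0.882
  alloy steel: E = 203.0, α = 11.0, σ_y = 972.2 → σ = 239 MPa, n = 4.07
Smallest n: copper with n = 0.882.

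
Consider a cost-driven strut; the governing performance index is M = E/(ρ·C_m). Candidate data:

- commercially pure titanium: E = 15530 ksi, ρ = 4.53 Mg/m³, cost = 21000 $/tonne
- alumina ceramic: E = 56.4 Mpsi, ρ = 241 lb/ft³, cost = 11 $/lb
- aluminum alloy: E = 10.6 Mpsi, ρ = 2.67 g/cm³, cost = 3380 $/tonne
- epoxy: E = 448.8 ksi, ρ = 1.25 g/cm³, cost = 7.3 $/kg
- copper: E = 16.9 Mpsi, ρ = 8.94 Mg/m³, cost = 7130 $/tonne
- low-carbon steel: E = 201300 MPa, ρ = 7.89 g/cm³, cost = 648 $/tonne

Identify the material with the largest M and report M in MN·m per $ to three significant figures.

After converting to SI:
  commercially pure titanium: E = 107.1 GPa, ρ = 4530 kg/m³, cost = 21.00 $/kg
  alumina ceramic: E = 388.9 GPa, ρ = 3860 kg/m³, cost = 24.25 $/kg
  aluminum alloy: E = 73.08 GPa, ρ = 2670 kg/m³, cost = 3.380 $/kg
  epoxy: E = 3.094 GPa, ρ = 1250 kg/m³, cost = 7.300 $/kg
  copper: E = 116.5 GPa, ρ = 8940 kg/m³, cost = 7.130 $/kg
  low-carbon steel: E = 201.3 GPa, ρ = 7890 kg/m³, cost = 0.6480 $/kg
  low-carbon steel: M = 39.4 MN·m per $
  aluminum alloy: M = 8.10 MN·m per $
  alumina ceramic: M = 4.15 MN·m per $
  copper: M = 1.83 MN·m per $
  commercially pure titanium: M = 1.13 MN·m per $
  epoxy: M = 0.339 MN·m per $
Highest index: low-carbon steel.

low-carbon steel, M = 39.4 MN·m per $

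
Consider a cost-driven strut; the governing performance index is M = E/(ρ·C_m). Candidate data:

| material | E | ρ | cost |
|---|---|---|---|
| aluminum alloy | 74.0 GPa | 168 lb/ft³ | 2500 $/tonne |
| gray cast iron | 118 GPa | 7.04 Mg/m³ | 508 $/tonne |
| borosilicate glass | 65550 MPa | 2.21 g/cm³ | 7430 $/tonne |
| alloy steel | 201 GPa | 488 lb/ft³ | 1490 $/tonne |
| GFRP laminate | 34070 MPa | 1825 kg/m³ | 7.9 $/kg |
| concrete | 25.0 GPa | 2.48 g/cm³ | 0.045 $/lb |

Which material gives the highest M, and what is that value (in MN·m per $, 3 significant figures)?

concrete, M = 102 MN·m per $

Normalizing units and computing the index:
  aluminum alloy: E = 74.00 GPa, ρ = 2691 kg/m³, cost = 2.500 $/kg
  gray cast iron: E = 118.0 GPa, ρ = 7040 kg/m³, cost = 0.5080 $/kg
  borosilicate glass: E = 65.55 GPa, ρ = 2210 kg/m³, cost = 7.430 $/kg
  alloy steel: E = 201.0 GPa, ρ = 7817 kg/m³, cost = 1.490 $/kg
  GFRP laminate: E = 34.07 GPa, ρ = 1825 kg/m³, cost = 7.900 $/kg
  concrete: E = 25.00 GPa, ρ = 2480 kg/m³, cost = 0.09921 $/kg
  concrete: M = 102 MN·m per $
  gray cast iron: M = 33.0 MN·m per $
  alloy steel: M = 17.3 MN·m per $
  aluminum alloy: M = 11.0 MN·m per $
  borosilicate glass: M = 3.99 MN·m per $
  GFRP laminate: M = 2.36 MN·m per $
Concrete has the largest M.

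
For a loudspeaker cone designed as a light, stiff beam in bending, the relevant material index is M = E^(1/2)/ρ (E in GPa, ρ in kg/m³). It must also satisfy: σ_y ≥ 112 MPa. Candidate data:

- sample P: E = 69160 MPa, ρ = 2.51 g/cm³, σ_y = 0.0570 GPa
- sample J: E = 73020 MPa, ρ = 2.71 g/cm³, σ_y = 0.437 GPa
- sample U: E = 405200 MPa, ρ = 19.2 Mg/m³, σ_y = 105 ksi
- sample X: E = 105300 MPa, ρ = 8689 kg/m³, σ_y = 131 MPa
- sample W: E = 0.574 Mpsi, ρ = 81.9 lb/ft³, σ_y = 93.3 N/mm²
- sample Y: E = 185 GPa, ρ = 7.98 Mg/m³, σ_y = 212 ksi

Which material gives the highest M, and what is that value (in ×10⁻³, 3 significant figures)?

Screen on constraints: σ_y ≥ 112 MPa. Survivors: sample J, sample U, sample X, sample Y.
In SI units:
  sample J: E = 73.02 GPa, ρ = 2710 kg/m³
  sample U: E = 405.2 GPa, ρ = 19200 kg/m³
  sample X: E = 105.3 GPa, ρ = 8689 kg/m³
  sample Y: E = 185.0 GPa, ρ = 7980 kg/m³
  sample J: M = 3.15×10⁻³
  sample Y: M = 1.70×10⁻³
  sample X: M = 1.18×10⁻³
  sample U: M = 1.05×10⁻³
The maximum is for sample J.

sample J, M = 3.15×10⁻³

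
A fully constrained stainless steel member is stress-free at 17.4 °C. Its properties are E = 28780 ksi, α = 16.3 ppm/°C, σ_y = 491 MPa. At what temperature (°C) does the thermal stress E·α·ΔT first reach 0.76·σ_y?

E = 28780 ksi = 198.4 GPa.
E·α·ΔT = 373.2 MPa ⇒ ΔT = 373.2 / (198.4×10³ × 16.3×10⁻⁶) = 115.4 K.
T = 17.4 + 115.4 = 132.8 °C.

133 °C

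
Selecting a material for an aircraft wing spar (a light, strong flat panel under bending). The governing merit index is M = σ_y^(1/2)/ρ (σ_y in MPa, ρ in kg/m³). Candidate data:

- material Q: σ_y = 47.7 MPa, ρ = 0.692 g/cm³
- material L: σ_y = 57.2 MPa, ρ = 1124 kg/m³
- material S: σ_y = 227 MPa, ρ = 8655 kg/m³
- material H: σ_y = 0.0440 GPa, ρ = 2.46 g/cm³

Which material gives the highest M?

material Q

In SI units:
  material Q: σ_y = 47.70 MPa, ρ = 692.0 kg/m³
  material L: σ_y = 57.20 MPa, ρ = 1124 kg/m³
  material S: σ_y = 227.0 MPa, ρ = 8655 kg/m³
  material H: σ_y = 44.00 MPa, ρ = 2460 kg/m³
  material Q: M = 9.98×10⁻³
  material L: M = 6.73×10⁻³
  material H: M = 2.70×10⁻³
  material S: M = 1.74×10⁻³
Highest index: material Q.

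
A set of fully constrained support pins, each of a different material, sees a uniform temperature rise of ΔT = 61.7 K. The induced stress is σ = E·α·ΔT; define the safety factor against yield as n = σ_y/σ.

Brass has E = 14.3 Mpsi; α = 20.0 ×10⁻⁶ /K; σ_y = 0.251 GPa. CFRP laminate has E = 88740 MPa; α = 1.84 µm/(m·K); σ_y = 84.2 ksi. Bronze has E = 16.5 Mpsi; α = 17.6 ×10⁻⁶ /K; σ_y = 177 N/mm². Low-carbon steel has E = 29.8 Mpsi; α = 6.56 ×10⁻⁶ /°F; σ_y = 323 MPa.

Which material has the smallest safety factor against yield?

bronze

In consistent units (E in GPa, α in ×10⁻⁶/K, σ_y in MPa):
  brass: E = 98.60, α = 20.0, σ_y = 251.0 → σ = 122 MPa, n = 2.06
  CFRP laminate: E = 88.74, α = 1.84, σ_y = 580.5 → σ = 10.1 MPa, n = 57.6
  bronze: E = 113.8, α = 17.6, σ_y = 177.0 → σ = 124 MPa, n = 1.43
  low-carbon steel: E = 205.5, α = 11.8, σ_y = 323.0 → σ = 150 MPa, n = 2.16
Smallest n: bronze with n = 1.43.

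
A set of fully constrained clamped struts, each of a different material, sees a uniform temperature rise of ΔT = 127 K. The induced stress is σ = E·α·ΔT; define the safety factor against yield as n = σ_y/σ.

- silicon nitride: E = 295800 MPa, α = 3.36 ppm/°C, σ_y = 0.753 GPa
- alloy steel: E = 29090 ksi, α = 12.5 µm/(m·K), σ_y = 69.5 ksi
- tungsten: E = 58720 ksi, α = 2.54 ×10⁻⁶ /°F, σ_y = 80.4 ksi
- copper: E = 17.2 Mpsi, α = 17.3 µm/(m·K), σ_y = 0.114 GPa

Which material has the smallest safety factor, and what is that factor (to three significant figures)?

copper, n = 0.438

In consistent units (E in GPa, α in ×10⁻⁶/K, σ_y in MPa):
  silicon nitride: E = 295.8, α = 3.36, σ_y = 753.0 → σ = 126 MPa, n = 5.97
  alloy steel: E = 200.6, α = 12.5, σ_y = 479.2 → σ = 318 MPa, n = 1.50
  tungsten: E = 404.9, α = 4.57, σ_y = 554.3 → σ = 235 MPa, n = 2.36
  copper: E = 118.6, α = 17.3, σ_y = 114.0 → σ = 261 MPa, n = 0.438
Smallest n: copper with n = 0.438.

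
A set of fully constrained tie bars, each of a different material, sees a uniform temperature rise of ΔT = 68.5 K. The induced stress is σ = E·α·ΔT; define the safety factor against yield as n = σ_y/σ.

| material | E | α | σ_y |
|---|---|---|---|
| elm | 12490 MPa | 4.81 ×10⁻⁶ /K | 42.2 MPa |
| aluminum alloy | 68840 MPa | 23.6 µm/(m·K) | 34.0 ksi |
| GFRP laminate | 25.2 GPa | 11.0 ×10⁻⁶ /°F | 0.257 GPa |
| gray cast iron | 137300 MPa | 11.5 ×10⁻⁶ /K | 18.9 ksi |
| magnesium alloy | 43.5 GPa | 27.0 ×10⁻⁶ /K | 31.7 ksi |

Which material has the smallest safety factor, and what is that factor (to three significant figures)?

gray cast iron, n = 1.20

Converting E to GPa, α to ×10⁻⁶/K, σ_y to MPa, then σ and n for each:
  elm: E = 12.49, α = 4.81, σ_y = 42.20 → σ = 4.12 MPa, n = 10.3
  aluminum alloy: E = 68.84, α = 23.6, σ_y = 234.4 → σ = 111 MPa, n = 2.11
  GFRP laminate: E = 25.20, α = 19.8, σ_y = 257.0 → σ = 34.2 MPa, n = 7.52
  gray cast iron: E = 137.3, α = 11.5, σ_y = 130.3 → σ = 108 MPa, n = 1.20
  magnesium alloy: E = 43.50, α = 27.0, σ_y = 218.6 → σ = 80.5 MPa, n = 2.72
Smallest n: gray cast iron with n = 1.20.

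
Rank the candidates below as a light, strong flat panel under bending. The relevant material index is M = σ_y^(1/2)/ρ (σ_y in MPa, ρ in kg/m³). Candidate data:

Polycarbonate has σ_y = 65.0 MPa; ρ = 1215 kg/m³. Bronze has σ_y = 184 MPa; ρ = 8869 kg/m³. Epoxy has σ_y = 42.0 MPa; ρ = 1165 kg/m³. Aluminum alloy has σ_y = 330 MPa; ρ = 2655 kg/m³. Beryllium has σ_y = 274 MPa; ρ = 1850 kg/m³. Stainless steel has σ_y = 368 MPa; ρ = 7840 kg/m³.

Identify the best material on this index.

beryllium

Computing M directly (units already consistent):
  beryllium: M = 8.95×10⁻³
  aluminum alloy: M = 6.84×10⁻³
  polycarbonate: M = 6.64×10⁻³
  epoxy: M = 5.56×10⁻³
  stainless steel: M = 2.45×10⁻³
  bronze: M = 1.53×10⁻³
The maximum is for beryllium.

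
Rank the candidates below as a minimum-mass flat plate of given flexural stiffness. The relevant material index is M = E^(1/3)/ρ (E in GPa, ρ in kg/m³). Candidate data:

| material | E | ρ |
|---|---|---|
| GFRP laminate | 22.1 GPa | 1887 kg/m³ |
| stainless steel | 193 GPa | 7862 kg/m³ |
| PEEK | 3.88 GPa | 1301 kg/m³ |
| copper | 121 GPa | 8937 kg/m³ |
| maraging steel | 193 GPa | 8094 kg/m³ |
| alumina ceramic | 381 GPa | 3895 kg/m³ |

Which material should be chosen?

Evaluate M for each candidate:
  alumina ceramic: M = 1.86×10⁻³
  GFRP laminate: M = 1.49×10⁻³
  PEEK: M = 1.21×10⁻³
  stainless steel: M = 0.735×10⁻³
  maraging steel: M = 0.714×10⁻³
  copper: M = 0.553×10⁻³
Alumina ceramic ranks first.

alumina ceramic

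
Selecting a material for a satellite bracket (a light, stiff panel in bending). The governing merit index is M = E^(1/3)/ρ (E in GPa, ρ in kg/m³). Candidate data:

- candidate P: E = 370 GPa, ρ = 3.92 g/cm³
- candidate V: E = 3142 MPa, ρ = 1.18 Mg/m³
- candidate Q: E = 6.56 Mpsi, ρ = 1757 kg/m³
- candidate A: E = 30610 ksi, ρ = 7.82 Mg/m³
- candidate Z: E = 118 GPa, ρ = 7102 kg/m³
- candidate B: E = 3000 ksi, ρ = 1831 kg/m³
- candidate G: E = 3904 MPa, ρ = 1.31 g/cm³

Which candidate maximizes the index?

Normalizing units and computing the index:
  candidate P: E = 370.0 GPa, ρ = 3920 kg/m³
  candidate V: E = 3.142 GPa, ρ = 1180 kg/m³
  candidate Q: E = 45.23 GPa, ρ = 1757 kg/m³
  candidate A: E = 211.0 GPa, ρ = 7820 kg/m³
  candidate Z: E = 118.0 GPa, ρ = 7102 kg/m³
  candidate B: E = 20.68 GPa, ρ = 1831 kg/m³
  candidate G: E = 3.904 GPa, ρ = 1310 kg/m³
  candidate Q: M = 2.03×10⁻³
  candidate P: M = 1.83×10⁻³
  candidate B: M = 1.50×10⁻³
  candidate V: M = 1.24×10⁻³
  candidate G: M = 1.20×10⁻³
  candidate A: M = 0.761×10⁻³
  candidate Z: M = 0.691×10⁻³
The maximum is for candidate Q.

candidate Q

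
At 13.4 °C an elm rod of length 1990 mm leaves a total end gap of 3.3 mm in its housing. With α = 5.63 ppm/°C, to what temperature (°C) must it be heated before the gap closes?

α·L₀·ΔT = 3.3 mm ⇒ ΔT = 3.3 / (5.63×10⁻⁶ × 1990.0) = 294.5 K.
T = 13.4 + 294.5 = 307.9 °C.

308 °C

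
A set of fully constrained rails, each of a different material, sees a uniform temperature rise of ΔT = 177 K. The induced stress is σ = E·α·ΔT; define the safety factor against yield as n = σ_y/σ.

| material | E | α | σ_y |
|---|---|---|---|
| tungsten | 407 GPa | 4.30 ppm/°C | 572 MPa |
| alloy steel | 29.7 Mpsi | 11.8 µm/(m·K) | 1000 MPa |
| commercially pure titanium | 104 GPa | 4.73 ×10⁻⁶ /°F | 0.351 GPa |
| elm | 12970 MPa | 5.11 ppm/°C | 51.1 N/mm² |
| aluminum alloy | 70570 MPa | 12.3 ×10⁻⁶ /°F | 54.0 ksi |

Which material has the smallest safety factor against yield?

Per material, after unit conversion:
  tungsten: E = 407.0, α = 4.30, σ_y = 572.0 → σ = 310 MPa, n = 1.85
  alloy steel: E = 204.8, α = 11.8, σ_y = 1000 → σ = 428 MPa, n = 2.34
  commercially pure titanium: E = 104.0, α = 8.51, σ_y = 351.0 → σ = 157 MPa, n = 2.24
  elm: E = 12.97, α = 5.11, σ_y = 51.10 → σ = 11.7 MPa, n = 4.36
  aluminum alloy: E = 70.57, α = 22.1, σ_y = 372.3 → σ = 277 MPa, n = 1.35
The minimum is aluminum alloy at n = 1.35.

aluminum alloy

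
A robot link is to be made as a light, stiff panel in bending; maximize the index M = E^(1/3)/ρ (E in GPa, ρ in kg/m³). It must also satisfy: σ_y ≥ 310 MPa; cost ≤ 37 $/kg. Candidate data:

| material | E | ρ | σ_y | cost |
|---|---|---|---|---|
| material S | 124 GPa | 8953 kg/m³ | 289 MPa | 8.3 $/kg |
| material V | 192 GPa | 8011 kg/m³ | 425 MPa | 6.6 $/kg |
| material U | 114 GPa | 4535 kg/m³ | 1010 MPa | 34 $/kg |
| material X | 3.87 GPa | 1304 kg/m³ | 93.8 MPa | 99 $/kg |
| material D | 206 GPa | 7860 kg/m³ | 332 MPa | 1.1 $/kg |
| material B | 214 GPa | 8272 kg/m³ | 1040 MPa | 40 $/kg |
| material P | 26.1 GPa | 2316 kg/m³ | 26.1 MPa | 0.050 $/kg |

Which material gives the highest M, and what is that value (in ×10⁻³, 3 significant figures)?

Screen on constraints: σ_y ≥ 310 MPa; cost ≤ 37 $/kg. Survivors: material V, material U, material D.
Computing M directly (units already consistent):
  material U: M = 1.07×10⁻³
  material D: M = 0.751×10⁻³
  material V: M = 0.720×10⁻³
Material U ranks first.

material U, M = 1.07×10⁻³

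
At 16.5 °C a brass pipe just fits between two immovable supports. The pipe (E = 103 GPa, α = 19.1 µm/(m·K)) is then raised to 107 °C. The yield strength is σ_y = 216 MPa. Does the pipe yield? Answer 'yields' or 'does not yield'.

does not yield

ΔT = 90.50 K. Constrained thermal stress σ = E·α·ΔT = 103.0×10³ MPa × 19.1×10⁻⁶ × 90.50 = 178 MPa (compressive).
Compare to σ_y = 216 MPa: σ < σ_y, so it does not yield.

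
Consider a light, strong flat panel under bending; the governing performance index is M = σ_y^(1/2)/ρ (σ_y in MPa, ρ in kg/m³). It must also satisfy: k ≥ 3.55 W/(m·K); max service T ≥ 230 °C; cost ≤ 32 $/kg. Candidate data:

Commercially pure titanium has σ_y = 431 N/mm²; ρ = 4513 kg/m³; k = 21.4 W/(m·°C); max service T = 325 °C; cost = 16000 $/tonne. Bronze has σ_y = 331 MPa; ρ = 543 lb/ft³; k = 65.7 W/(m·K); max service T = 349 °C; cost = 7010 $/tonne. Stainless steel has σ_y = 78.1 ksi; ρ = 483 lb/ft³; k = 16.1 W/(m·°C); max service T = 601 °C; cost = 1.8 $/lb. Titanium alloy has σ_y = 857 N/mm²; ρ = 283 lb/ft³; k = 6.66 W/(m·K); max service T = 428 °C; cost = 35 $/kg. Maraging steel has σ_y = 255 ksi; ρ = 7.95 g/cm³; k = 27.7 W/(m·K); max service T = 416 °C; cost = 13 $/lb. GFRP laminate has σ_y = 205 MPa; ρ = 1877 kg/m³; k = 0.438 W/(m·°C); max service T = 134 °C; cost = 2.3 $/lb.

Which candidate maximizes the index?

Screen on constraints: k ≥ 3.55 W/(m·K); max service T ≥ 230 °C; cost ≤ 32 $/kg. Survivors: commercially pure titanium, bronze, stainless steel, maraging steel.
Convert each candidate to consistent units, then evaluate M:
  commercially pure titanium: σ_y = 431.0 MPa, ρ = 4513 kg/m³
  bronze: σ_y = 331.0 MPa, ρ = 8698 kg/m³
  stainless steel: σ_y = 538.5 MPa, ρ = 7737 kg/m³
  maraging steel: σ_y = 1758 MPa, ρ = 7950 kg/m³
  maraging steel: M = 5.27×10⁻³
  commercially pure titanium: M = 4.60×10⁻³
  stainless steel: M = 3.00×10⁻³
  bronze: M = 2.09×10⁻³
Maraging steel ranks first.

maraging steel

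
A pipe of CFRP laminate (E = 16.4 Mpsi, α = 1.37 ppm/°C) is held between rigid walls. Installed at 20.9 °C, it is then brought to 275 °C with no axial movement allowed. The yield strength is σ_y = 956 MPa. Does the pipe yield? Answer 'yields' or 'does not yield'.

E = 16.4 Mpsi = 113.1 GPa.
ΔT = 254.1 K. Constrained thermal stress σ = E·α·ΔT = 113.1×10³ MPa × 1.37×10⁻⁶ × 254.1 = 39.4 MPa (compressive).
Compare to σ_y = 956 MPa: σ < σ_y, so it does not yield.

does not yield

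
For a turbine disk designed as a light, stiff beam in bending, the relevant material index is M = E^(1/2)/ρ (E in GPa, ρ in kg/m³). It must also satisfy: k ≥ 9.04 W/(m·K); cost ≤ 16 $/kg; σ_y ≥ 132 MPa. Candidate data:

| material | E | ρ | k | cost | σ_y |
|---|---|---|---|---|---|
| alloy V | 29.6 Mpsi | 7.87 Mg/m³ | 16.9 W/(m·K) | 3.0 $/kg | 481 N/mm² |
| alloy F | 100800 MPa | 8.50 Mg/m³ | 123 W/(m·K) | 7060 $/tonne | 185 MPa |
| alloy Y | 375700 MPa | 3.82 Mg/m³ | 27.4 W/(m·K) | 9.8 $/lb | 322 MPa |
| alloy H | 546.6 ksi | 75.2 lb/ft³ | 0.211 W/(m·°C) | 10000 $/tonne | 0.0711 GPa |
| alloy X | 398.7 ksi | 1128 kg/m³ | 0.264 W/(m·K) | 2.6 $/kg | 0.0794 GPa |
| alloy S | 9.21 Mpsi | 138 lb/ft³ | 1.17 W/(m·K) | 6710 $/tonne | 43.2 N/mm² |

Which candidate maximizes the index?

Screen on constraints: k ≥ 9.04 W/(m·K); cost ≤ 16 $/kg; σ_y ≥ 132 MPa. Survivors: alloy V, alloy F.
In SI units:
  alloy V: E = 204.1 GPa, ρ = 7870 kg/m³
  alloy F: E = 100.8 GPa, ρ = 8500 kg/m³
  alloy V: M = 1.82×10⁻³
  alloy F: M = 1.18×10⁻³
Alloy V ranks first.

alloy V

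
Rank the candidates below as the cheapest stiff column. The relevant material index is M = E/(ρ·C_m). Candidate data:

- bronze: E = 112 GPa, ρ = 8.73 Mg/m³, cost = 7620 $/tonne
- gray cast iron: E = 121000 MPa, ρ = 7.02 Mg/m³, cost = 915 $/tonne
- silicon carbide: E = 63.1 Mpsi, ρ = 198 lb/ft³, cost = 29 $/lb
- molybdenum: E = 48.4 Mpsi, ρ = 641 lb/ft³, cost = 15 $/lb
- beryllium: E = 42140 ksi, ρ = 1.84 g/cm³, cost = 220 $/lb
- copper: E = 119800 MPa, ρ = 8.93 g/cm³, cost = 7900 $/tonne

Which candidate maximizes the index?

Putting every candidate on a common basis:
  bronze: E = 112.0 GPa, ρ = 8730 kg/m³, cost = 7.620 $/kg
  gray cast iron: E = 121.0 GPa, ρ = 7020 kg/m³, cost = 0.9150 $/kg
  silicon carbide: E = 435.1 GPa, ρ = 3172 kg/m³, cost = 63.93 $/kg
  molybdenum: E = 333.7 GPa, ρ = 10270 kg/m³, cost = 33.07 $/kg
  beryllium: E = 290.5 GPa, ρ = 1840 kg/m³, cost = 485.0 $/kg
  copper: E = 119.8 GPa, ρ = 8930 kg/m³, cost = 7.900 $/kg
  gray cast iron: M = 18.8 MN·m per $
  silicon carbide: M = 2.15 MN·m per $
  copper: M = 1.70 MN·m per $
  bronze: M = 1.68 MN·m per $
  molybdenum: M = 0.983 MN·m per $
  beryllium: M = 0.326 MN·m per $
Gray cast iron ranks first.

gray cast iron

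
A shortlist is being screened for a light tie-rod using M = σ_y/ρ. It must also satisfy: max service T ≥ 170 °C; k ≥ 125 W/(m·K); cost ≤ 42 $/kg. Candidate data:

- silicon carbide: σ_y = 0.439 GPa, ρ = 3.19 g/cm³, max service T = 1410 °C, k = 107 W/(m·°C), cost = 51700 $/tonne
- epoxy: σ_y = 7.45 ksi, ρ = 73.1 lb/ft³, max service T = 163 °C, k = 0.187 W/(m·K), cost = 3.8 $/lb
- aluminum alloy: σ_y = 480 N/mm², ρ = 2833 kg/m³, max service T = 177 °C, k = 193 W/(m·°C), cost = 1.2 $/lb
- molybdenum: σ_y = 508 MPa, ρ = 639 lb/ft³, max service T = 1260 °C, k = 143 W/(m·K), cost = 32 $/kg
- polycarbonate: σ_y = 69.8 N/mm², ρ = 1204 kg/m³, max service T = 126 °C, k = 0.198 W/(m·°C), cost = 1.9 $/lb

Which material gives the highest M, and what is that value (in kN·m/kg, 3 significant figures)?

Screen on constraints: max service T ≥ 170 °C; k ≥ 125 W/(m·K); cost ≤ 42 $/kg. Survivors: aluminum alloy, molybdenum.
Putting every candidate on a common basis:
  aluminum alloy: σ_y = 480.0 MPa, ρ = 2833 kg/m³
  molybdenum: σ_y = 508.0 MPa, ρ = 10240 kg/m³
  aluminum alloy: M = 169 kN·m/kg
  molybdenum: M = 49.6 kN·m/kg
Aluminum alloy ranks first.

aluminum alloy, M = 169 kN·m/kg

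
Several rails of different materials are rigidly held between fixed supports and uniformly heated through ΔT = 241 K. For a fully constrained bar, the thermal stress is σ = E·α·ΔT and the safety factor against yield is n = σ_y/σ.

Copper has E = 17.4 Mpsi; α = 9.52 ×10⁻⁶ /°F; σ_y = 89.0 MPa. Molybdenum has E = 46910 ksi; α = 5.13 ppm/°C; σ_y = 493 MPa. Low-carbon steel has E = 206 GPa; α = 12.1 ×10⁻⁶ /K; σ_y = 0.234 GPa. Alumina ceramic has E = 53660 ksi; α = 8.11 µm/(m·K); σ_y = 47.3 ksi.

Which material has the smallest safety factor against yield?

With everything in SI (GPa, ×10⁻⁶/K, MPa):
  copper: E = 120.0, α = 17.1, σ_y = 89.00 → σ = 495 MPa, n = 0.180
  molybdenum: E = 323.4, α = 5.13, σ_y = 493.0 → σ = 400 MPa, n = 1.23
  low-carbon steel: E = 206.0, α = 12.1, σ_y = 234.0 → σ = 601 MPa, n = 0.390
  alumina ceramic: E = 370.0, α = 8.11, σ_y = 326.1 → σ = 723 MPa, n = 0.451
Smallest n: copper with n = 0.180.

copper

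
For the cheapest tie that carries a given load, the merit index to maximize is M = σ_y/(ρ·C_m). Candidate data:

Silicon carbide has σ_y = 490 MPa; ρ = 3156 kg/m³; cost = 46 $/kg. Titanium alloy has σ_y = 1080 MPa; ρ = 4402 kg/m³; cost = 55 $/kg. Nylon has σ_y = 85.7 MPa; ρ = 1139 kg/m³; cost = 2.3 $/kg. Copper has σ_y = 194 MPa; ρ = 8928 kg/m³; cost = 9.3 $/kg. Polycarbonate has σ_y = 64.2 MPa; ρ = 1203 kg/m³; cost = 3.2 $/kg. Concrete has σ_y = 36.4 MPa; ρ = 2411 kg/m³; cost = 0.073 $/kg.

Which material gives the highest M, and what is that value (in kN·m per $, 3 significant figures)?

concrete, M = 207 kN·m per $

Evaluate M for each candidate:
  concrete: M = 207 kN·m per $
  nylon: M = 32.7 kN·m per $
  polycarbonate: M = 16.7 kN·m per $
  titanium alloy: M = 4.46 kN·m per $
  silicon carbide: M = 3.38 kN·m per $
  copper: M = 2.34 kN·m per $
Highest index: concrete.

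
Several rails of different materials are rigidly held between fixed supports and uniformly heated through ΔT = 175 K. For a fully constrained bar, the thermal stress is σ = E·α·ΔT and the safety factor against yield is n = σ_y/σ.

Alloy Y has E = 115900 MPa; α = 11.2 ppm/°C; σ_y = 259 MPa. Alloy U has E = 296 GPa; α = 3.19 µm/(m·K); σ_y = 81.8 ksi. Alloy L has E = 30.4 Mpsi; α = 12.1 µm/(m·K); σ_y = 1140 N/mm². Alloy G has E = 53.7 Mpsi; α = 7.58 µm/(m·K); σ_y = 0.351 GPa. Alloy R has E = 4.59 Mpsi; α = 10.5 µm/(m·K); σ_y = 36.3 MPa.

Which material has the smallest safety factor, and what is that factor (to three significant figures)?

alloy R, n = 0.624

Per material, after unit conversion:
  alloy Y: E = 115.9, α = 11.2, σ_y = 259.0 → σ = 227 MPa, n = 1.14
  alloy U: E = 296.0, α = 3.19, σ_y = 564.0 → σ = 165 MPa, n = 3.41
  alloy L: E = 209.6, α = 12.1, σ_y = 1140 → σ = 444 MPa, n = 2.57
  alloy G: E = 370.2, α = 7.58, σ_y = 351.0 → σ = 491 MPa, n = 0.715
  alloy R: E = 31.65, α = 10.5, σ_y = 36.30 → σ = 58.2 MPa, n = 0.624
The minimum is alloy R at n = 0.624.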